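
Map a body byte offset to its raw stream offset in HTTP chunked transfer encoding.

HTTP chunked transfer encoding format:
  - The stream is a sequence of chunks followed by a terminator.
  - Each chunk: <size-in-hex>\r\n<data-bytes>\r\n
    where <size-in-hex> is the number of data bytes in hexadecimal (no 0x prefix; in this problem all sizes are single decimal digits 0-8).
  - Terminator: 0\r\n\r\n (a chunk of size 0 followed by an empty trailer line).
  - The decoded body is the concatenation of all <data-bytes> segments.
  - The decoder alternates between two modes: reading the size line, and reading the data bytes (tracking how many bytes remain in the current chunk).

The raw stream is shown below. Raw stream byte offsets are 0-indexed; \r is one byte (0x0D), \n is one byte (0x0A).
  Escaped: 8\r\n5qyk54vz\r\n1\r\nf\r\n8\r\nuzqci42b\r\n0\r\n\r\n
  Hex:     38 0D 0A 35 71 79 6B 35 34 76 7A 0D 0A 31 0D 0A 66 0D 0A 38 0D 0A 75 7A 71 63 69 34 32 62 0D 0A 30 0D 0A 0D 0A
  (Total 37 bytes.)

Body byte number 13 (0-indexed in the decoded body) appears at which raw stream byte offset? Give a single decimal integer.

Chunk 1: stream[0..1]='8' size=0x8=8, data at stream[3..11]='5qyk54vz' -> body[0..8], body so far='5qyk54vz'
Chunk 2: stream[13..14]='1' size=0x1=1, data at stream[16..17]='f' -> body[8..9], body so far='5qyk54vzf'
Chunk 3: stream[19..20]='8' size=0x8=8, data at stream[22..30]='uzqci42b' -> body[9..17], body so far='5qyk54vzfuzqci42b'
Chunk 4: stream[32..33]='0' size=0 (terminator). Final body='5qyk54vzfuzqci42b' (17 bytes)
Body byte 13 at stream offset 26

Answer: 26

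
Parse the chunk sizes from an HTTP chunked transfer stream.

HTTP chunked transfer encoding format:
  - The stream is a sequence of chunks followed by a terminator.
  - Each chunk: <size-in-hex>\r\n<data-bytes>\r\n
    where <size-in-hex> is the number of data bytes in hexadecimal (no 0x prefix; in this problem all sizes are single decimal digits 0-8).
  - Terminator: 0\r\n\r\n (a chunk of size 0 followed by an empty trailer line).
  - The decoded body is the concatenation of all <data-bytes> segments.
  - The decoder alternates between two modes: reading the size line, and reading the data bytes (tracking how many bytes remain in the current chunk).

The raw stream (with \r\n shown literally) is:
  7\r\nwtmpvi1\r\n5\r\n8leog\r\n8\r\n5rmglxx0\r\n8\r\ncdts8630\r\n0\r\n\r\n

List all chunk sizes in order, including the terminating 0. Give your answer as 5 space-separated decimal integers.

Answer: 7 5 8 8 0

Derivation:
Chunk 1: stream[0..1]='7' size=0x7=7, data at stream[3..10]='wtmpvi1' -> body[0..7], body so far='wtmpvi1'
Chunk 2: stream[12..13]='5' size=0x5=5, data at stream[15..20]='8leog' -> body[7..12], body so far='wtmpvi18leog'
Chunk 3: stream[22..23]='8' size=0x8=8, data at stream[25..33]='5rmglxx0' -> body[12..20], body so far='wtmpvi18leog5rmglxx0'
Chunk 4: stream[35..36]='8' size=0x8=8, data at stream[38..46]='cdts8630' -> body[20..28], body so far='wtmpvi18leog5rmglxx0cdts8630'
Chunk 5: stream[48..49]='0' size=0 (terminator). Final body='wtmpvi18leog5rmglxx0cdts8630' (28 bytes)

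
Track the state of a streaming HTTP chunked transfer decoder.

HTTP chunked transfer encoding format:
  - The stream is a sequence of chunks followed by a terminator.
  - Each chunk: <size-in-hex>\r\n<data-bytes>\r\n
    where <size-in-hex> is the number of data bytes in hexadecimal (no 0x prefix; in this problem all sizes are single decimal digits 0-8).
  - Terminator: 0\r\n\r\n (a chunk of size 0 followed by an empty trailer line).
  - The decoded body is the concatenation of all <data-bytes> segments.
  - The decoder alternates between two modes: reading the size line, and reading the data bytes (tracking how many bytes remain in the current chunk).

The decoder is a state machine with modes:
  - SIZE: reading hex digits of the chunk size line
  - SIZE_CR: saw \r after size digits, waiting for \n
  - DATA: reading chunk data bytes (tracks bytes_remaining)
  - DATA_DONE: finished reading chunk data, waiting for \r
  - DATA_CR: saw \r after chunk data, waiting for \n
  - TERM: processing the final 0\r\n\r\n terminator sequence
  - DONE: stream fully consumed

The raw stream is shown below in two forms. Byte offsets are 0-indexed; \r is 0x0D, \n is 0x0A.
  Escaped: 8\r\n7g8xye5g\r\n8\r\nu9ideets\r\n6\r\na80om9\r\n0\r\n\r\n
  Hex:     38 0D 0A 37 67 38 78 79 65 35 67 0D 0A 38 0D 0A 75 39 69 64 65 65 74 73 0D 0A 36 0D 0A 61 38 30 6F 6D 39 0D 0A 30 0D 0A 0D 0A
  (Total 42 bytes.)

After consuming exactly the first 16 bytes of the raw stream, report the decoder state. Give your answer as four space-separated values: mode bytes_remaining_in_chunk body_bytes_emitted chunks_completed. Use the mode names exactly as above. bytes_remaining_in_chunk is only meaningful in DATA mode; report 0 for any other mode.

Byte 0 = '8': mode=SIZE remaining=0 emitted=0 chunks_done=0
Byte 1 = 0x0D: mode=SIZE_CR remaining=0 emitted=0 chunks_done=0
Byte 2 = 0x0A: mode=DATA remaining=8 emitted=0 chunks_done=0
Byte 3 = '7': mode=DATA remaining=7 emitted=1 chunks_done=0
Byte 4 = 'g': mode=DATA remaining=6 emitted=2 chunks_done=0
Byte 5 = '8': mode=DATA remaining=5 emitted=3 chunks_done=0
Byte 6 = 'x': mode=DATA remaining=4 emitted=4 chunks_done=0
Byte 7 = 'y': mode=DATA remaining=3 emitted=5 chunks_done=0
Byte 8 = 'e': mode=DATA remaining=2 emitted=6 chunks_done=0
Byte 9 = '5': mode=DATA remaining=1 emitted=7 chunks_done=0
Byte 10 = 'g': mode=DATA_DONE remaining=0 emitted=8 chunks_done=0
Byte 11 = 0x0D: mode=DATA_CR remaining=0 emitted=8 chunks_done=0
Byte 12 = 0x0A: mode=SIZE remaining=0 emitted=8 chunks_done=1
Byte 13 = '8': mode=SIZE remaining=0 emitted=8 chunks_done=1
Byte 14 = 0x0D: mode=SIZE_CR remaining=0 emitted=8 chunks_done=1
Byte 15 = 0x0A: mode=DATA remaining=8 emitted=8 chunks_done=1

Answer: DATA 8 8 1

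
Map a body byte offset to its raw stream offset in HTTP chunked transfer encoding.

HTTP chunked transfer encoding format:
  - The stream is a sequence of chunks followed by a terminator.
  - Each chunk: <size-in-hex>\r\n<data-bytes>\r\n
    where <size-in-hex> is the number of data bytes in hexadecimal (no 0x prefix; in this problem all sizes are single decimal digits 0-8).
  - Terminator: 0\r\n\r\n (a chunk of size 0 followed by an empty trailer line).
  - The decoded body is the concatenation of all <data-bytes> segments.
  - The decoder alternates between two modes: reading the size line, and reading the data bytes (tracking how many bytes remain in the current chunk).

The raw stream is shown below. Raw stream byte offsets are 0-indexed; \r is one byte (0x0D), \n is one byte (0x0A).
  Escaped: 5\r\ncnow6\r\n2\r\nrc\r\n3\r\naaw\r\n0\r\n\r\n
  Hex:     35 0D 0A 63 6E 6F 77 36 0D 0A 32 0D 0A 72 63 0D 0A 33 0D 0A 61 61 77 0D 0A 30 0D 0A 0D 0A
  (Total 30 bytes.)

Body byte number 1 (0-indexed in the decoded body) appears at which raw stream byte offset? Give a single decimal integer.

Answer: 4

Derivation:
Chunk 1: stream[0..1]='5' size=0x5=5, data at stream[3..8]='cnow6' -> body[0..5], body so far='cnow6'
Chunk 2: stream[10..11]='2' size=0x2=2, data at stream[13..15]='rc' -> body[5..7], body so far='cnow6rc'
Chunk 3: stream[17..18]='3' size=0x3=3, data at stream[20..23]='aaw' -> body[7..10], body so far='cnow6rcaaw'
Chunk 4: stream[25..26]='0' size=0 (terminator). Final body='cnow6rcaaw' (10 bytes)
Body byte 1 at stream offset 4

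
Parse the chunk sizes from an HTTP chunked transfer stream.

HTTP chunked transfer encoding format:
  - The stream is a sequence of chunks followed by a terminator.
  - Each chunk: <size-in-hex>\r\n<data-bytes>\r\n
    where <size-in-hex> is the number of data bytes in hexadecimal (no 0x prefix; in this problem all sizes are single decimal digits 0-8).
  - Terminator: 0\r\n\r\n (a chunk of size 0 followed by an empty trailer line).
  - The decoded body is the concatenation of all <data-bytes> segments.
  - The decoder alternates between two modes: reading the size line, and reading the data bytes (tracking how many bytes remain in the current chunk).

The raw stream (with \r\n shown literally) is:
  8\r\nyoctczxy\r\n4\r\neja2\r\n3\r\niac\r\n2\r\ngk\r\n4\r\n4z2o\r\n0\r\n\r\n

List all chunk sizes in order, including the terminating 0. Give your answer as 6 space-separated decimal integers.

Chunk 1: stream[0..1]='8' size=0x8=8, data at stream[3..11]='yoctczxy' -> body[0..8], body so far='yoctczxy'
Chunk 2: stream[13..14]='4' size=0x4=4, data at stream[16..20]='eja2' -> body[8..12], body so far='yoctczxyeja2'
Chunk 3: stream[22..23]='3' size=0x3=3, data at stream[25..28]='iac' -> body[12..15], body so far='yoctczxyeja2iac'
Chunk 4: stream[30..31]='2' size=0x2=2, data at stream[33..35]='gk' -> body[15..17], body so far='yoctczxyeja2iacgk'
Chunk 5: stream[37..38]='4' size=0x4=4, data at stream[40..44]='4z2o' -> body[17..21], body so far='yoctczxyeja2iacgk4z2o'
Chunk 6: stream[46..47]='0' size=0 (terminator). Final body='yoctczxyeja2iacgk4z2o' (21 bytes)

Answer: 8 4 3 2 4 0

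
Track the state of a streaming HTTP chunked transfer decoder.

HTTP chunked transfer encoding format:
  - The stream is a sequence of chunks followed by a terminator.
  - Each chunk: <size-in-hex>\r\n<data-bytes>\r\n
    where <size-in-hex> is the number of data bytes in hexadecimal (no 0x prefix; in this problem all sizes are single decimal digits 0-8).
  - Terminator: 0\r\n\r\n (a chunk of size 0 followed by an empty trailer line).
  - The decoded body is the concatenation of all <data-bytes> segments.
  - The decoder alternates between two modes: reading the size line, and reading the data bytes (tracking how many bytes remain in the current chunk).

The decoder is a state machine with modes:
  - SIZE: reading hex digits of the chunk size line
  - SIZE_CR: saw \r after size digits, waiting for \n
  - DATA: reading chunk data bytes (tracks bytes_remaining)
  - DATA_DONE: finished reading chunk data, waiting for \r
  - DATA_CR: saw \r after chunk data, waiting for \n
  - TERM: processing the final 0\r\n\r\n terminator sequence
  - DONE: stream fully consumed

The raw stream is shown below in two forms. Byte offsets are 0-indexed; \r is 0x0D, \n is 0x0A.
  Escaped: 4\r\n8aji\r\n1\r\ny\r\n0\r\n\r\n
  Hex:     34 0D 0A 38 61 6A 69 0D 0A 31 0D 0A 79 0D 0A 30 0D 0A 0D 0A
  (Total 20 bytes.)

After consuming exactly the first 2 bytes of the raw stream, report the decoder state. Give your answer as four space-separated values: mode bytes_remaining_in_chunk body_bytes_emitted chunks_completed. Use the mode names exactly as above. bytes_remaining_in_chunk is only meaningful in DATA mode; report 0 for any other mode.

Byte 0 = '4': mode=SIZE remaining=0 emitted=0 chunks_done=0
Byte 1 = 0x0D: mode=SIZE_CR remaining=0 emitted=0 chunks_done=0

Answer: SIZE_CR 0 0 0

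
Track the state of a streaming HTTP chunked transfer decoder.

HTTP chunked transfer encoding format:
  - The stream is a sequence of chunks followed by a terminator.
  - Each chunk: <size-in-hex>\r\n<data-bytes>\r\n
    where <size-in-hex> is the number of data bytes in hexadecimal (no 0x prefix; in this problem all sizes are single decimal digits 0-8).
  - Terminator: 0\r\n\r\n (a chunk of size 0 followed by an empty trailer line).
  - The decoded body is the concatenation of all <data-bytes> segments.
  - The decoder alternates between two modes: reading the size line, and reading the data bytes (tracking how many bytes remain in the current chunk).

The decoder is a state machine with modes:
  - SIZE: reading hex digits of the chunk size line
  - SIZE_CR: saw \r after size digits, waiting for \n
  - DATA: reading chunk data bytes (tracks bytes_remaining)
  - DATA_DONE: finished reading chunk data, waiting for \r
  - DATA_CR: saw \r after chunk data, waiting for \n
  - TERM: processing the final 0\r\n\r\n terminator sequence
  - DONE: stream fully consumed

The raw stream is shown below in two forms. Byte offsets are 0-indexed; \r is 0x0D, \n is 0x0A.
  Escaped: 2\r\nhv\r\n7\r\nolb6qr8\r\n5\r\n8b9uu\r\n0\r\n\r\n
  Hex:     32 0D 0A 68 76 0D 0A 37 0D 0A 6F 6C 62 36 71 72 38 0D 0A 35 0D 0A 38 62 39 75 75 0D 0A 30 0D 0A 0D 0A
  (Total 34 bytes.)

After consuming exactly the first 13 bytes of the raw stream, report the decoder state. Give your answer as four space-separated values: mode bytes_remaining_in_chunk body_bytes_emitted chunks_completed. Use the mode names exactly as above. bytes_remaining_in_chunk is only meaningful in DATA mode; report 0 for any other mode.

Answer: DATA 4 5 1

Derivation:
Byte 0 = '2': mode=SIZE remaining=0 emitted=0 chunks_done=0
Byte 1 = 0x0D: mode=SIZE_CR remaining=0 emitted=0 chunks_done=0
Byte 2 = 0x0A: mode=DATA remaining=2 emitted=0 chunks_done=0
Byte 3 = 'h': mode=DATA remaining=1 emitted=1 chunks_done=0
Byte 4 = 'v': mode=DATA_DONE remaining=0 emitted=2 chunks_done=0
Byte 5 = 0x0D: mode=DATA_CR remaining=0 emitted=2 chunks_done=0
Byte 6 = 0x0A: mode=SIZE remaining=0 emitted=2 chunks_done=1
Byte 7 = '7': mode=SIZE remaining=0 emitted=2 chunks_done=1
Byte 8 = 0x0D: mode=SIZE_CR remaining=0 emitted=2 chunks_done=1
Byte 9 = 0x0A: mode=DATA remaining=7 emitted=2 chunks_done=1
Byte 10 = 'o': mode=DATA remaining=6 emitted=3 chunks_done=1
Byte 11 = 'l': mode=DATA remaining=5 emitted=4 chunks_done=1
Byte 12 = 'b': mode=DATA remaining=4 emitted=5 chunks_done=1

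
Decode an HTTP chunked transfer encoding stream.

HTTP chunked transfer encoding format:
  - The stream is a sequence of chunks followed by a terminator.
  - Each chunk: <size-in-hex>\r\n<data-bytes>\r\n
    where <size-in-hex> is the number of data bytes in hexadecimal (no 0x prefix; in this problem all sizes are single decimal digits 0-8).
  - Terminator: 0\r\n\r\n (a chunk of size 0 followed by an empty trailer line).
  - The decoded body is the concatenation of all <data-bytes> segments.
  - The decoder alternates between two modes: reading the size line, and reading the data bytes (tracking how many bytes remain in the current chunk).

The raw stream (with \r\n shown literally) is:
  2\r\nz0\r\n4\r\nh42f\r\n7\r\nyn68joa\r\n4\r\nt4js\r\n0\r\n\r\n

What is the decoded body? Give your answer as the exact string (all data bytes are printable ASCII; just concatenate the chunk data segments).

Answer: z0h42fyn68joat4js

Derivation:
Chunk 1: stream[0..1]='2' size=0x2=2, data at stream[3..5]='z0' -> body[0..2], body so far='z0'
Chunk 2: stream[7..8]='4' size=0x4=4, data at stream[10..14]='h42f' -> body[2..6], body so far='z0h42f'
Chunk 3: stream[16..17]='7' size=0x7=7, data at stream[19..26]='yn68joa' -> body[6..13], body so far='z0h42fyn68joa'
Chunk 4: stream[28..29]='4' size=0x4=4, data at stream[31..35]='t4js' -> body[13..17], body so far='z0h42fyn68joat4js'
Chunk 5: stream[37..38]='0' size=0 (terminator). Final body='z0h42fyn68joat4js' (17 bytes)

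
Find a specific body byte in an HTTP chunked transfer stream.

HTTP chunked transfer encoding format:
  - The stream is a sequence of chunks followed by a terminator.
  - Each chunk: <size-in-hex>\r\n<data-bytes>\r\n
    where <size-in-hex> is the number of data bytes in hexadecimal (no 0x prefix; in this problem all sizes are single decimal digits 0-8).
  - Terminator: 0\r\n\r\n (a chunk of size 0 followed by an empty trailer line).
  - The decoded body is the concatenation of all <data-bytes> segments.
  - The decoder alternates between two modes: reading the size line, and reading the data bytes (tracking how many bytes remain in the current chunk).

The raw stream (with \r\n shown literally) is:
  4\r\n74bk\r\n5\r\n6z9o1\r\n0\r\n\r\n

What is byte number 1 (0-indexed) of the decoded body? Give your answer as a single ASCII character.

Answer: 4

Derivation:
Chunk 1: stream[0..1]='4' size=0x4=4, data at stream[3..7]='74bk' -> body[0..4], body so far='74bk'
Chunk 2: stream[9..10]='5' size=0x5=5, data at stream[12..17]='6z9o1' -> body[4..9], body so far='74bk6z9o1'
Chunk 3: stream[19..20]='0' size=0 (terminator). Final body='74bk6z9o1' (9 bytes)
Body byte 1 = '4'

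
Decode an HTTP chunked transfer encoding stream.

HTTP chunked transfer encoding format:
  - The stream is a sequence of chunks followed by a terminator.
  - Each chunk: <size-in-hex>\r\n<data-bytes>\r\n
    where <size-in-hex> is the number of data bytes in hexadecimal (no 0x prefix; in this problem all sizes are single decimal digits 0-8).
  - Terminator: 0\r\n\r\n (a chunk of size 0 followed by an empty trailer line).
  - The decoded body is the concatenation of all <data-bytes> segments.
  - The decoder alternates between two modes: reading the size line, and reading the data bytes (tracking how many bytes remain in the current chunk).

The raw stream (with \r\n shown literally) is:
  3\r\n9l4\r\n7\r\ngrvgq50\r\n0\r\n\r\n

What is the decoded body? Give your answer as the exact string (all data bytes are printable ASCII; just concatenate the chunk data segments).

Answer: 9l4grvgq50

Derivation:
Chunk 1: stream[0..1]='3' size=0x3=3, data at stream[3..6]='9l4' -> body[0..3], body so far='9l4'
Chunk 2: stream[8..9]='7' size=0x7=7, data at stream[11..18]='grvgq50' -> body[3..10], body so far='9l4grvgq50'
Chunk 3: stream[20..21]='0' size=0 (terminator). Final body='9l4grvgq50' (10 bytes)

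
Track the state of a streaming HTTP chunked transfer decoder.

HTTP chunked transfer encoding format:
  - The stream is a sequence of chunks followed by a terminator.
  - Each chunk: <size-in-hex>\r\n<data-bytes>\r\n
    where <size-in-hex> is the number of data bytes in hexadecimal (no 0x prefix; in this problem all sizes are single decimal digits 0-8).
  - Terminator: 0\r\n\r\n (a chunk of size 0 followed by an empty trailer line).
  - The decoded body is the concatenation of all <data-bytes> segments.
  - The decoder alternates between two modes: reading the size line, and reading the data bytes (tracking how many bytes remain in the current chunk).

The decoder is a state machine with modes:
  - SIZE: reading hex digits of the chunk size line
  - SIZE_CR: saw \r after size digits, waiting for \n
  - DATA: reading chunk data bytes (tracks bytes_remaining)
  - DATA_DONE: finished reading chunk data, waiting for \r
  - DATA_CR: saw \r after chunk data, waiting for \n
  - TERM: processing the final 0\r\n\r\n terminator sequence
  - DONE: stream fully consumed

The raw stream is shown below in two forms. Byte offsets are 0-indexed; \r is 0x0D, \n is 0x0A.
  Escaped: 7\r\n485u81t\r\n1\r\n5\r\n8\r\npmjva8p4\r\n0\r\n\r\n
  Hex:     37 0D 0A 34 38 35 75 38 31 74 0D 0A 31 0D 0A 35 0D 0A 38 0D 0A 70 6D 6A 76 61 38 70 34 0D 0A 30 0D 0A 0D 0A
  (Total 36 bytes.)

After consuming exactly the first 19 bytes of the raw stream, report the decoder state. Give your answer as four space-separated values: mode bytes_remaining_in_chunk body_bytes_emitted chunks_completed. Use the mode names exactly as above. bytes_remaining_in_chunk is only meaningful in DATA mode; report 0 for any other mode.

Byte 0 = '7': mode=SIZE remaining=0 emitted=0 chunks_done=0
Byte 1 = 0x0D: mode=SIZE_CR remaining=0 emitted=0 chunks_done=0
Byte 2 = 0x0A: mode=DATA remaining=7 emitted=0 chunks_done=0
Byte 3 = '4': mode=DATA remaining=6 emitted=1 chunks_done=0
Byte 4 = '8': mode=DATA remaining=5 emitted=2 chunks_done=0
Byte 5 = '5': mode=DATA remaining=4 emitted=3 chunks_done=0
Byte 6 = 'u': mode=DATA remaining=3 emitted=4 chunks_done=0
Byte 7 = '8': mode=DATA remaining=2 emitted=5 chunks_done=0
Byte 8 = '1': mode=DATA remaining=1 emitted=6 chunks_done=0
Byte 9 = 't': mode=DATA_DONE remaining=0 emitted=7 chunks_done=0
Byte 10 = 0x0D: mode=DATA_CR remaining=0 emitted=7 chunks_done=0
Byte 11 = 0x0A: mode=SIZE remaining=0 emitted=7 chunks_done=1
Byte 12 = '1': mode=SIZE remaining=0 emitted=7 chunks_done=1
Byte 13 = 0x0D: mode=SIZE_CR remaining=0 emitted=7 chunks_done=1
Byte 14 = 0x0A: mode=DATA remaining=1 emitted=7 chunks_done=1
Byte 15 = '5': mode=DATA_DONE remaining=0 emitted=8 chunks_done=1
Byte 16 = 0x0D: mode=DATA_CR remaining=0 emitted=8 chunks_done=1
Byte 17 = 0x0A: mode=SIZE remaining=0 emitted=8 chunks_done=2
Byte 18 = '8': mode=SIZE remaining=0 emitted=8 chunks_done=2

Answer: SIZE 0 8 2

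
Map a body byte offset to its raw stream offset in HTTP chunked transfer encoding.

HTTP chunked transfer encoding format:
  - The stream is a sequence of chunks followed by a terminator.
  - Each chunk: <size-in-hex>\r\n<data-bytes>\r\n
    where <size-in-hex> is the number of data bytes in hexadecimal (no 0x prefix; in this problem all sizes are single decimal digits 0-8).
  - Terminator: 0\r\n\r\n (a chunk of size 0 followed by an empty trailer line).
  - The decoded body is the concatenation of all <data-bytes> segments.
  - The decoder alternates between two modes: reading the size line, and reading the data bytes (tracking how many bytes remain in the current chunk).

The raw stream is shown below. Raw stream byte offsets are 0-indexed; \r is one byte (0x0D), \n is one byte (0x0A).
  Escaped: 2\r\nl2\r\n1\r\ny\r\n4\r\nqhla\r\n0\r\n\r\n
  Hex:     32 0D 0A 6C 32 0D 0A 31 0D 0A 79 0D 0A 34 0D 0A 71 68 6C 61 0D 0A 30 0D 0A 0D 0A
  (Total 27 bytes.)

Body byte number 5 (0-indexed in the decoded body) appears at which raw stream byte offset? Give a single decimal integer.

Answer: 18

Derivation:
Chunk 1: stream[0..1]='2' size=0x2=2, data at stream[3..5]='l2' -> body[0..2], body so far='l2'
Chunk 2: stream[7..8]='1' size=0x1=1, data at stream[10..11]='y' -> body[2..3], body so far='l2y'
Chunk 3: stream[13..14]='4' size=0x4=4, data at stream[16..20]='qhla' -> body[3..7], body so far='l2yqhla'
Chunk 4: stream[22..23]='0' size=0 (terminator). Final body='l2yqhla' (7 bytes)
Body byte 5 at stream offset 18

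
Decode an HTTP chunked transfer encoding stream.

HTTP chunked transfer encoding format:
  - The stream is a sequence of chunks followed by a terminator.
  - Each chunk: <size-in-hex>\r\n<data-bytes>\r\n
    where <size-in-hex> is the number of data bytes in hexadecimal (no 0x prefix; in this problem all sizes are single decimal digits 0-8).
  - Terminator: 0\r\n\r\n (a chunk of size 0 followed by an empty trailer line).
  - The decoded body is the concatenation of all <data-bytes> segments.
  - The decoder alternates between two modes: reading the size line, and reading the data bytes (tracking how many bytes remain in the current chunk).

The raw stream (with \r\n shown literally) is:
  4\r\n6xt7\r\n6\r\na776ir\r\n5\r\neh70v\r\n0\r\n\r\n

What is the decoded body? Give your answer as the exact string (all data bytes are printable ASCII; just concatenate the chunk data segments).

Answer: 6xt7a776ireh70v

Derivation:
Chunk 1: stream[0..1]='4' size=0x4=4, data at stream[3..7]='6xt7' -> body[0..4], body so far='6xt7'
Chunk 2: stream[9..10]='6' size=0x6=6, data at stream[12..18]='a776ir' -> body[4..10], body so far='6xt7a776ir'
Chunk 3: stream[20..21]='5' size=0x5=5, data at stream[23..28]='eh70v' -> body[10..15], body so far='6xt7a776ireh70v'
Chunk 4: stream[30..31]='0' size=0 (terminator). Final body='6xt7a776ireh70v' (15 bytes)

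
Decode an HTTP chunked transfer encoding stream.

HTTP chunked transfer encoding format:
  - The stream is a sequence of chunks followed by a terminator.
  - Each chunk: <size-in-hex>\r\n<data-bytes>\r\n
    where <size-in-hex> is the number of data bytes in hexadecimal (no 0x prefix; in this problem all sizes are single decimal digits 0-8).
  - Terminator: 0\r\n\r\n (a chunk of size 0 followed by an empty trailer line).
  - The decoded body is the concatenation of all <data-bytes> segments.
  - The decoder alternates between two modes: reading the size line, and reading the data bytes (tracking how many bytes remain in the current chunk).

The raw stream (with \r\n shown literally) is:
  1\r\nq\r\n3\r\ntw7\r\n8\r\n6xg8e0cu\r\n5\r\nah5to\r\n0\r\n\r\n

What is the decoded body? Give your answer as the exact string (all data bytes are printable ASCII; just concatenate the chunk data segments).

Chunk 1: stream[0..1]='1' size=0x1=1, data at stream[3..4]='q' -> body[0..1], body so far='q'
Chunk 2: stream[6..7]='3' size=0x3=3, data at stream[9..12]='tw7' -> body[1..4], body so far='qtw7'
Chunk 3: stream[14..15]='8' size=0x8=8, data at stream[17..25]='6xg8e0cu' -> body[4..12], body so far='qtw76xg8e0cu'
Chunk 4: stream[27..28]='5' size=0x5=5, data at stream[30..35]='ah5to' -> body[12..17], body so far='qtw76xg8e0cuah5to'
Chunk 5: stream[37..38]='0' size=0 (terminator). Final body='qtw76xg8e0cuah5to' (17 bytes)

Answer: qtw76xg8e0cuah5to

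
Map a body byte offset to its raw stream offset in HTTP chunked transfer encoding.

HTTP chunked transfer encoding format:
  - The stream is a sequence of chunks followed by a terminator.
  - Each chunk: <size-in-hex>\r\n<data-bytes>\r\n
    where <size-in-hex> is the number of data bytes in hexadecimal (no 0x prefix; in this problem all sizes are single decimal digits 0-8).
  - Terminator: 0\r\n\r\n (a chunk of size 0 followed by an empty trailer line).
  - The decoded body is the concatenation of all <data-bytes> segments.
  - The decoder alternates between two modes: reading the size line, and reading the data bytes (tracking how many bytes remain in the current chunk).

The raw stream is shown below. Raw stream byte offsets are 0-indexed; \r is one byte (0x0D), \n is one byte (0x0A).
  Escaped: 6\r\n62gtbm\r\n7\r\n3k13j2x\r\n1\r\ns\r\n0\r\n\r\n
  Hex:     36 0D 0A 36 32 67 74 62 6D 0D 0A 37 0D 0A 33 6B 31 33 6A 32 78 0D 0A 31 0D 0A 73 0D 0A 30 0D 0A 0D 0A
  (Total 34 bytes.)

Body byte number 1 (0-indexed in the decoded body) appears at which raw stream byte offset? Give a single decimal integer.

Answer: 4

Derivation:
Chunk 1: stream[0..1]='6' size=0x6=6, data at stream[3..9]='62gtbm' -> body[0..6], body so far='62gtbm'
Chunk 2: stream[11..12]='7' size=0x7=7, data at stream[14..21]='3k13j2x' -> body[6..13], body so far='62gtbm3k13j2x'
Chunk 3: stream[23..24]='1' size=0x1=1, data at stream[26..27]='s' -> body[13..14], body so far='62gtbm3k13j2xs'
Chunk 4: stream[29..30]='0' size=0 (terminator). Final body='62gtbm3k13j2xs' (14 bytes)
Body byte 1 at stream offset 4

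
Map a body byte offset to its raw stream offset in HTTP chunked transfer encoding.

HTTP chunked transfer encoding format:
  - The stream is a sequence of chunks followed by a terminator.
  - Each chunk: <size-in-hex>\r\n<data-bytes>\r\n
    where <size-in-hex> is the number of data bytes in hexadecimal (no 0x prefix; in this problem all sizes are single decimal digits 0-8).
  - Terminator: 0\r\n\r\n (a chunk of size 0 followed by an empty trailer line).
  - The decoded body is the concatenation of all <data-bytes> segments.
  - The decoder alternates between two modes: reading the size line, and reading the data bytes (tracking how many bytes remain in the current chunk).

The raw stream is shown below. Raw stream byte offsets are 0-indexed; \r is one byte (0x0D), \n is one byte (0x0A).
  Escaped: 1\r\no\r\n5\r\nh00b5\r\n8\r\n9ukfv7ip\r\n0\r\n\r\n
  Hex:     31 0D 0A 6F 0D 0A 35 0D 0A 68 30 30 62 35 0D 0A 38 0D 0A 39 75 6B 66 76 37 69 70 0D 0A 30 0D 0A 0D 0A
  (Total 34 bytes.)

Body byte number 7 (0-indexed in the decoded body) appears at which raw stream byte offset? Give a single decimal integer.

Answer: 20

Derivation:
Chunk 1: stream[0..1]='1' size=0x1=1, data at stream[3..4]='o' -> body[0..1], body so far='o'
Chunk 2: stream[6..7]='5' size=0x5=5, data at stream[9..14]='h00b5' -> body[1..6], body so far='oh00b5'
Chunk 3: stream[16..17]='8' size=0x8=8, data at stream[19..27]='9ukfv7ip' -> body[6..14], body so far='oh00b59ukfv7ip'
Chunk 4: stream[29..30]='0' size=0 (terminator). Final body='oh00b59ukfv7ip' (14 bytes)
Body byte 7 at stream offset 20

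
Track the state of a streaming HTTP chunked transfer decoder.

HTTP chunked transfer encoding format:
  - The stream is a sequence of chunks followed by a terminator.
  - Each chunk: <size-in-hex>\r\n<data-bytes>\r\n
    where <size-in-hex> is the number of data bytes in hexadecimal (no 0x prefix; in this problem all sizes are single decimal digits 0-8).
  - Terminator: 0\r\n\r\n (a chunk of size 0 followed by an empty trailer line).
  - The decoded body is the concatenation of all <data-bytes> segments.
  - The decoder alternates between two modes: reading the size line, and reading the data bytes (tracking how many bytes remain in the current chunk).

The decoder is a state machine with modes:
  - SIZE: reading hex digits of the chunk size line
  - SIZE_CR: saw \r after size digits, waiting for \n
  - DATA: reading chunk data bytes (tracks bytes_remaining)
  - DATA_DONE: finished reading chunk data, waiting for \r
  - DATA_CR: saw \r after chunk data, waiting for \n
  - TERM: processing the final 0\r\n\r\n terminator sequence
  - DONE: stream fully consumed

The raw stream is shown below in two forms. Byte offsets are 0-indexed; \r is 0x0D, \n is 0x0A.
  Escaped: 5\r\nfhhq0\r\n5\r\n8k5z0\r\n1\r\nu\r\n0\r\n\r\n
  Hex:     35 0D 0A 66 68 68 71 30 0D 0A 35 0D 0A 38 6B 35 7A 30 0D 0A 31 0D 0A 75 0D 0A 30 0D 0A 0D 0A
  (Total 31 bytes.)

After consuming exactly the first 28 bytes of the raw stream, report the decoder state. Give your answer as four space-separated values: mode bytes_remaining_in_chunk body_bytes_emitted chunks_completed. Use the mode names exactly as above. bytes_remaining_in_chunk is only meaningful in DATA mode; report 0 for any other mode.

Answer: SIZE_CR 0 11 3

Derivation:
Byte 0 = '5': mode=SIZE remaining=0 emitted=0 chunks_done=0
Byte 1 = 0x0D: mode=SIZE_CR remaining=0 emitted=0 chunks_done=0
Byte 2 = 0x0A: mode=DATA remaining=5 emitted=0 chunks_done=0
Byte 3 = 'f': mode=DATA remaining=4 emitted=1 chunks_done=0
Byte 4 = 'h': mode=DATA remaining=3 emitted=2 chunks_done=0
Byte 5 = 'h': mode=DATA remaining=2 emitted=3 chunks_done=0
Byte 6 = 'q': mode=DATA remaining=1 emitted=4 chunks_done=0
Byte 7 = '0': mode=DATA_DONE remaining=0 emitted=5 chunks_done=0
Byte 8 = 0x0D: mode=DATA_CR remaining=0 emitted=5 chunks_done=0
Byte 9 = 0x0A: mode=SIZE remaining=0 emitted=5 chunks_done=1
Byte 10 = '5': mode=SIZE remaining=0 emitted=5 chunks_done=1
Byte 11 = 0x0D: mode=SIZE_CR remaining=0 emitted=5 chunks_done=1
Byte 12 = 0x0A: mode=DATA remaining=5 emitted=5 chunks_done=1
Byte 13 = '8': mode=DATA remaining=4 emitted=6 chunks_done=1
Byte 14 = 'k': mode=DATA remaining=3 emitted=7 chunks_done=1
Byte 15 = '5': mode=DATA remaining=2 emitted=8 chunks_done=1
Byte 16 = 'z': mode=DATA remaining=1 emitted=9 chunks_done=1
Byte 17 = '0': mode=DATA_DONE remaining=0 emitted=10 chunks_done=1
Byte 18 = 0x0D: mode=DATA_CR remaining=0 emitted=10 chunks_done=1
Byte 19 = 0x0A: mode=SIZE remaining=0 emitted=10 chunks_done=2
Byte 20 = '1': mode=SIZE remaining=0 emitted=10 chunks_done=2
Byte 21 = 0x0D: mode=SIZE_CR remaining=0 emitted=10 chunks_done=2
Byte 22 = 0x0A: mode=DATA remaining=1 emitted=10 chunks_done=2
Byte 23 = 'u': mode=DATA_DONE remaining=0 emitted=11 chunks_done=2
Byte 24 = 0x0D: mode=DATA_CR remaining=0 emitted=11 chunks_done=2
Byte 25 = 0x0A: mode=SIZE remaining=0 emitted=11 chunks_done=3
Byte 26 = '0': mode=SIZE remaining=0 emitted=11 chunks_done=3
Byte 27 = 0x0D: mode=SIZE_CR remaining=0 emitted=11 chunks_done=3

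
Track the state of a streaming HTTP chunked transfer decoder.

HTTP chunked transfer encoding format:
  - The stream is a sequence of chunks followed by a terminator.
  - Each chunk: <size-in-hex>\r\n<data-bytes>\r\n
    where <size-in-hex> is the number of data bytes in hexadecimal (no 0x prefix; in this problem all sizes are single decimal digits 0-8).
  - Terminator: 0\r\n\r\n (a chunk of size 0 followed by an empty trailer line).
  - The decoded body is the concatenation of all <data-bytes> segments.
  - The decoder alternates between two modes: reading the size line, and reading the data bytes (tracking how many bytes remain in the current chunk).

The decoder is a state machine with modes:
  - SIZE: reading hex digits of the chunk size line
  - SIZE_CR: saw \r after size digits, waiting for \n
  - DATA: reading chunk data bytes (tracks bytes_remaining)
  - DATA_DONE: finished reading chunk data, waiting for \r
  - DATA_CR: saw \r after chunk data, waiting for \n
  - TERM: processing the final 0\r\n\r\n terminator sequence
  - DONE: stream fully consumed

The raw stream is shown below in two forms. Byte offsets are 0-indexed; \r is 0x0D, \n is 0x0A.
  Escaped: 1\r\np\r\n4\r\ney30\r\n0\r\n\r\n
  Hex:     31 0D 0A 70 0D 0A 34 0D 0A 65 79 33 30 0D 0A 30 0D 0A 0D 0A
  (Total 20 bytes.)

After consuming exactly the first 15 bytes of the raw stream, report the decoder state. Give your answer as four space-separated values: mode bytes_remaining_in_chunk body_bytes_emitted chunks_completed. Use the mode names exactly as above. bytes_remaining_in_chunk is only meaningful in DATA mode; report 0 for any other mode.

Answer: SIZE 0 5 2

Derivation:
Byte 0 = '1': mode=SIZE remaining=0 emitted=0 chunks_done=0
Byte 1 = 0x0D: mode=SIZE_CR remaining=0 emitted=0 chunks_done=0
Byte 2 = 0x0A: mode=DATA remaining=1 emitted=0 chunks_done=0
Byte 3 = 'p': mode=DATA_DONE remaining=0 emitted=1 chunks_done=0
Byte 4 = 0x0D: mode=DATA_CR remaining=0 emitted=1 chunks_done=0
Byte 5 = 0x0A: mode=SIZE remaining=0 emitted=1 chunks_done=1
Byte 6 = '4': mode=SIZE remaining=0 emitted=1 chunks_done=1
Byte 7 = 0x0D: mode=SIZE_CR remaining=0 emitted=1 chunks_done=1
Byte 8 = 0x0A: mode=DATA remaining=4 emitted=1 chunks_done=1
Byte 9 = 'e': mode=DATA remaining=3 emitted=2 chunks_done=1
Byte 10 = 'y': mode=DATA remaining=2 emitted=3 chunks_done=1
Byte 11 = '3': mode=DATA remaining=1 emitted=4 chunks_done=1
Byte 12 = '0': mode=DATA_DONE remaining=0 emitted=5 chunks_done=1
Byte 13 = 0x0D: mode=DATA_CR remaining=0 emitted=5 chunks_done=1
Byte 14 = 0x0A: mode=SIZE remaining=0 emitted=5 chunks_done=2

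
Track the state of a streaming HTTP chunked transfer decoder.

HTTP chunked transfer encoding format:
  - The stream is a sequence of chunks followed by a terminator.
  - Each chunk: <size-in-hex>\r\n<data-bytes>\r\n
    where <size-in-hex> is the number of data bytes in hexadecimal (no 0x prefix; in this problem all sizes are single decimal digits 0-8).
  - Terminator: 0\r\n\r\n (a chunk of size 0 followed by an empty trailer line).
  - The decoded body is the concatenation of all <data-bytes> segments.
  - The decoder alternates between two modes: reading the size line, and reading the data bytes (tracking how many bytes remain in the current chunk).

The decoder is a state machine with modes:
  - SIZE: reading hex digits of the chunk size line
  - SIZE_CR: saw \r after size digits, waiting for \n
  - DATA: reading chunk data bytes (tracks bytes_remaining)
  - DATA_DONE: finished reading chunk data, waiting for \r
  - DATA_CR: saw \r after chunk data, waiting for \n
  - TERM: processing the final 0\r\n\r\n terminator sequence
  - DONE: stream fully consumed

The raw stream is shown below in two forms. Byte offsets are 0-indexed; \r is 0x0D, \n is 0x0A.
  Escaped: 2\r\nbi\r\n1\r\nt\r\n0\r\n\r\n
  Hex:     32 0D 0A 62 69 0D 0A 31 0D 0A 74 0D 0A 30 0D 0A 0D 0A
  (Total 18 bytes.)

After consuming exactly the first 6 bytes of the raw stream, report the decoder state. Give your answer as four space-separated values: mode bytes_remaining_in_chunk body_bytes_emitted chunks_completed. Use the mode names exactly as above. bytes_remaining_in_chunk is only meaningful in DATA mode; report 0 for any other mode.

Answer: DATA_CR 0 2 0

Derivation:
Byte 0 = '2': mode=SIZE remaining=0 emitted=0 chunks_done=0
Byte 1 = 0x0D: mode=SIZE_CR remaining=0 emitted=0 chunks_done=0
Byte 2 = 0x0A: mode=DATA remaining=2 emitted=0 chunks_done=0
Byte 3 = 'b': mode=DATA remaining=1 emitted=1 chunks_done=0
Byte 4 = 'i': mode=DATA_DONE remaining=0 emitted=2 chunks_done=0
Byte 5 = 0x0D: mode=DATA_CR remaining=0 emitted=2 chunks_done=0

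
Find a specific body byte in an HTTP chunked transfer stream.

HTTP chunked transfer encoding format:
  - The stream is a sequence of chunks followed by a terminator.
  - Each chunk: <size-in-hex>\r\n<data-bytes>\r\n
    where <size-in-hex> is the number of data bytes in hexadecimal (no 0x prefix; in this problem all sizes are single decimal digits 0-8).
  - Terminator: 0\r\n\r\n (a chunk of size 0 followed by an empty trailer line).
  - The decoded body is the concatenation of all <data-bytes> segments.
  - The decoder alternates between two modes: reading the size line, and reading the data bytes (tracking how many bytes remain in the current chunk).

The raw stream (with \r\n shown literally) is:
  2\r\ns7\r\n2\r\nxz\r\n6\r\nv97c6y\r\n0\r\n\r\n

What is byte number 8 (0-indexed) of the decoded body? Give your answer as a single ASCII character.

Answer: 6

Derivation:
Chunk 1: stream[0..1]='2' size=0x2=2, data at stream[3..5]='s7' -> body[0..2], body so far='s7'
Chunk 2: stream[7..8]='2' size=0x2=2, data at stream[10..12]='xz' -> body[2..4], body so far='s7xz'
Chunk 3: stream[14..15]='6' size=0x6=6, data at stream[17..23]='v97c6y' -> body[4..10], body so far='s7xzv97c6y'
Chunk 4: stream[25..26]='0' size=0 (terminator). Final body='s7xzv97c6y' (10 bytes)
Body byte 8 = '6'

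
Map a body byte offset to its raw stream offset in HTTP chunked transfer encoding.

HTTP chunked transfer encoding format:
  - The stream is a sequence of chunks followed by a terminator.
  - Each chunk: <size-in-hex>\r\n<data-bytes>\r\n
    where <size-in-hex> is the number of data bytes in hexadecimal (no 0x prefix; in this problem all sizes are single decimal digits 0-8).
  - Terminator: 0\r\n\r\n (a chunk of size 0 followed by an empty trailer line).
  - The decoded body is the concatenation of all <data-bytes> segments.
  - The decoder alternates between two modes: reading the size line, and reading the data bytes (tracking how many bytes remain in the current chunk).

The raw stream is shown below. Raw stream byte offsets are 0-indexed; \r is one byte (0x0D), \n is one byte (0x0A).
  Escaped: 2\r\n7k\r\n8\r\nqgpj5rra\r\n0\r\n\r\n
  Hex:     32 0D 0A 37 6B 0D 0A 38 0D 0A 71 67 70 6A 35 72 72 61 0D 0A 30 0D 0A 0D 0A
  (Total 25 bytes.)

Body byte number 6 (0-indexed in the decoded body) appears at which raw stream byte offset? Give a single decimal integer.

Chunk 1: stream[0..1]='2' size=0x2=2, data at stream[3..5]='7k' -> body[0..2], body so far='7k'
Chunk 2: stream[7..8]='8' size=0x8=8, data at stream[10..18]='qgpj5rra' -> body[2..10], body so far='7kqgpj5rra'
Chunk 3: stream[20..21]='0' size=0 (terminator). Final body='7kqgpj5rra' (10 bytes)
Body byte 6 at stream offset 14

Answer: 14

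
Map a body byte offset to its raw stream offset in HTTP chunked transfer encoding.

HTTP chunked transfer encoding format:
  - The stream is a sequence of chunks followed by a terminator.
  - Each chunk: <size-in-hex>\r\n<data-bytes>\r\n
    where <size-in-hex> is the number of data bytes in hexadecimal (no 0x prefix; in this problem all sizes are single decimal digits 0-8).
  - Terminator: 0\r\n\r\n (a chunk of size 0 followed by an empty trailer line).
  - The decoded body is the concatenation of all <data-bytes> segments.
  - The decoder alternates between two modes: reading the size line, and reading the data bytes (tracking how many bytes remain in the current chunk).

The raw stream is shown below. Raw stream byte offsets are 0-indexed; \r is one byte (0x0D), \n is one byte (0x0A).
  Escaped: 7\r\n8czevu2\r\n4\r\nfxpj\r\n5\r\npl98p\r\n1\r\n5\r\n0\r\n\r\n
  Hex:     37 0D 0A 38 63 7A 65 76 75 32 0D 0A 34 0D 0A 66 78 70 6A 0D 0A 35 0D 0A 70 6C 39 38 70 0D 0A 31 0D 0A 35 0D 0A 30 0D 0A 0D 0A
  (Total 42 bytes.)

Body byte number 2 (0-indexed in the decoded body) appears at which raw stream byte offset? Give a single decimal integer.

Chunk 1: stream[0..1]='7' size=0x7=7, data at stream[3..10]='8czevu2' -> body[0..7], body so far='8czevu2'
Chunk 2: stream[12..13]='4' size=0x4=4, data at stream[15..19]='fxpj' -> body[7..11], body so far='8czevu2fxpj'
Chunk 3: stream[21..22]='5' size=0x5=5, data at stream[24..29]='pl98p' -> body[11..16], body so far='8czevu2fxpjpl98p'
Chunk 4: stream[31..32]='1' size=0x1=1, data at stream[34..35]='5' -> body[16..17], body so far='8czevu2fxpjpl98p5'
Chunk 5: stream[37..38]='0' size=0 (terminator). Final body='8czevu2fxpjpl98p5' (17 bytes)
Body byte 2 at stream offset 5

Answer: 5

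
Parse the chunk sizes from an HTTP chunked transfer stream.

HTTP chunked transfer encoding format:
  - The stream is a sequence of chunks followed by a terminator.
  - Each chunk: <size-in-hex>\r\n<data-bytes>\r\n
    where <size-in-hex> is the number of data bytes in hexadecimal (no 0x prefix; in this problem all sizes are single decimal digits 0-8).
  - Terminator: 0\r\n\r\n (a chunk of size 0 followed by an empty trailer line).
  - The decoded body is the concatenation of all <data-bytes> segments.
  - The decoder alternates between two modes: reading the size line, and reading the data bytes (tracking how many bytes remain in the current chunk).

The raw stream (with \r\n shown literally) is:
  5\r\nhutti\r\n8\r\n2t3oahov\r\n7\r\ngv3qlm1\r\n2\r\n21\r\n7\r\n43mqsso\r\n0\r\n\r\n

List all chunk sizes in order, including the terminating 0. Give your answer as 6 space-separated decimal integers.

Answer: 5 8 7 2 7 0

Derivation:
Chunk 1: stream[0..1]='5' size=0x5=5, data at stream[3..8]='hutti' -> body[0..5], body so far='hutti'
Chunk 2: stream[10..11]='8' size=0x8=8, data at stream[13..21]='2t3oahov' -> body[5..13], body so far='hutti2t3oahov'
Chunk 3: stream[23..24]='7' size=0x7=7, data at stream[26..33]='gv3qlm1' -> body[13..20], body so far='hutti2t3oahovgv3qlm1'
Chunk 4: stream[35..36]='2' size=0x2=2, data at stream[38..40]='21' -> body[20..22], body so far='hutti2t3oahovgv3qlm121'
Chunk 5: stream[42..43]='7' size=0x7=7, data at stream[45..52]='43mqsso' -> body[22..29], body so far='hutti2t3oahovgv3qlm12143mqsso'
Chunk 6: stream[54..55]='0' size=0 (terminator). Final body='hutti2t3oahovgv3qlm12143mqsso' (29 bytes)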